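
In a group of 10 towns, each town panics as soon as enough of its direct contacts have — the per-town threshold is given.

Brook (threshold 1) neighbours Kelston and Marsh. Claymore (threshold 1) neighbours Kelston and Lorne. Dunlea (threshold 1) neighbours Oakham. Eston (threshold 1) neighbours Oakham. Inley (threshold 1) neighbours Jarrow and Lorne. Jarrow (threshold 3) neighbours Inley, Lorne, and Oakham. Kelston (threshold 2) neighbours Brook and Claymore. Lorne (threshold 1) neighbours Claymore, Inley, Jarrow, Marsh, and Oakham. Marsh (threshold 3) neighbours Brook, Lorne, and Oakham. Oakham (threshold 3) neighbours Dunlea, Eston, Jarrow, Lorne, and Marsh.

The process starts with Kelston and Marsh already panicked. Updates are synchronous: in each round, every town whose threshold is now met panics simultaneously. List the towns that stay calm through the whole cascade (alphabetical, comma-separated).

Dunlea, Eston, Jarrow, Oakham

Round 1 — Kelston, Marsh panic (initial).
Round 2 — checking thresholds:
  Brook: 2 of 2 neighbours ≥ 1, panics.
  Claymore: 1 of 2 neighbours ≥ 1, panics.
  Lorne: 1 of 5 neighbours ≥ 1, panics.
  Oakham: 1 of 5 neighbours < 3, below threshold.
Round 3 — checking thresholds:
  Inley: 1 of 2 neighbours ≥ 1, panics.
  Jarrow: 1 of 3 neighbours < 3, below threshold.
  Oakham: 2 of 5 neighbours < 3, below threshold.
Round 4 — no new panics; cascade stops.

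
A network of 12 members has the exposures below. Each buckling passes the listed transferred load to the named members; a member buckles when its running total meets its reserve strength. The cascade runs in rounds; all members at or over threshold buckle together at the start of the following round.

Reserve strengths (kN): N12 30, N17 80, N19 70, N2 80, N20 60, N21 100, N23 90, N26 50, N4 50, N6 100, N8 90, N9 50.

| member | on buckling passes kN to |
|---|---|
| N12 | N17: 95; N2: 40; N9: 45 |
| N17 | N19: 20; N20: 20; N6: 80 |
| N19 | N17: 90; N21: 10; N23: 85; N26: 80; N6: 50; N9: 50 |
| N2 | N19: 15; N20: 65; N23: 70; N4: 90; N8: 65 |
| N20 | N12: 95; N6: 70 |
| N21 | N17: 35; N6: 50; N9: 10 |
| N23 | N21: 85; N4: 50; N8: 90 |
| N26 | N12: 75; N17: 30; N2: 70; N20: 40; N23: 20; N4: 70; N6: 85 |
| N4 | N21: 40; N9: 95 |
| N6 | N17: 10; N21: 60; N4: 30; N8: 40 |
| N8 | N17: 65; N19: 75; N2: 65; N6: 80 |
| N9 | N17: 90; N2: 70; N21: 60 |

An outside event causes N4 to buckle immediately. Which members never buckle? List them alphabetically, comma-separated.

Round 1 — N4 buckles (initial).
  N21: +40 → 40 < 100
  N9: +95 → 95 ≥ 50
Round 2 — N9 buckles.
  N17: +90 → 90 ≥ 80
  N2: +70 → 70 < 80
  N21: +60 → 100 ≥ 100
Round 3 — N17, N21 buckle.
  N19: +20 → 20 < 70
  N20: +20 → 20 < 60
  N6: +80+50 → 130 ≥ 100
Round 4 — N6 buckles.
  N8: +40 → 40 < 90
No further bucklings.

N12, N19, N2, N20, N23, N26, N8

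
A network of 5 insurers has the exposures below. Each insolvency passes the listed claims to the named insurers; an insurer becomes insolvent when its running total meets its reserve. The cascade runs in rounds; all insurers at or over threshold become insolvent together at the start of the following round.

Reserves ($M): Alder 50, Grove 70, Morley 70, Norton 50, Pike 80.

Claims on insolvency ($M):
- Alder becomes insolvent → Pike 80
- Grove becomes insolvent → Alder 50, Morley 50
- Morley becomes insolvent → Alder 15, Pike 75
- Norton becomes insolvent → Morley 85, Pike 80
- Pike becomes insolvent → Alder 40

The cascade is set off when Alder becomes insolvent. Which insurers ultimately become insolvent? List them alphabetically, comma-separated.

Alder, Pike

Round 1 — Alder becomes insolvent (initial).
  Pike: +80 → 80 ≥ 80
Round 2 — Pike becomes insolvent.
No further insolvencies.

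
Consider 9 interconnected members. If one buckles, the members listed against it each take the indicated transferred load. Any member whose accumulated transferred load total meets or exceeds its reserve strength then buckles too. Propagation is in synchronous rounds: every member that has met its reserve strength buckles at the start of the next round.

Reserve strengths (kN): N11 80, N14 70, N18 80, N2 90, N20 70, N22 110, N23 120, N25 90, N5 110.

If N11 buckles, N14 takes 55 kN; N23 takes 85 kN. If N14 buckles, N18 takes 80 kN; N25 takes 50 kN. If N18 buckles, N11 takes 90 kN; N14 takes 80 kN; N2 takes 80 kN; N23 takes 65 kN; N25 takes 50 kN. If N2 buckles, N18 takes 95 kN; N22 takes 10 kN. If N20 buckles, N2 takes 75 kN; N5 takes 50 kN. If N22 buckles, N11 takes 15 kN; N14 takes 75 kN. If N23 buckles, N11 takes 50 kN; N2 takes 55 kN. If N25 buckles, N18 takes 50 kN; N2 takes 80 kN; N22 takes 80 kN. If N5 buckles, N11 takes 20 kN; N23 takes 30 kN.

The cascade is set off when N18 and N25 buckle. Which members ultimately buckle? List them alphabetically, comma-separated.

Round 1 — N18, N25 buckle (initial).
  N11: +90 → 90 ≥ 80
  N14: +80 → 80 ≥ 70
  N2: +80+80 → 160 ≥ 90
  N22: +80 → 80 < 110
  N23: +65 → 65 < 120
Round 2 — N11, N14, N2 buckle.
  N22: +10 → 90 < 110
  N23: +85 → 150 ≥ 120
Round 3 — N23 buckles.
No further bucklings.

N11, N14, N18, N2, N23, N25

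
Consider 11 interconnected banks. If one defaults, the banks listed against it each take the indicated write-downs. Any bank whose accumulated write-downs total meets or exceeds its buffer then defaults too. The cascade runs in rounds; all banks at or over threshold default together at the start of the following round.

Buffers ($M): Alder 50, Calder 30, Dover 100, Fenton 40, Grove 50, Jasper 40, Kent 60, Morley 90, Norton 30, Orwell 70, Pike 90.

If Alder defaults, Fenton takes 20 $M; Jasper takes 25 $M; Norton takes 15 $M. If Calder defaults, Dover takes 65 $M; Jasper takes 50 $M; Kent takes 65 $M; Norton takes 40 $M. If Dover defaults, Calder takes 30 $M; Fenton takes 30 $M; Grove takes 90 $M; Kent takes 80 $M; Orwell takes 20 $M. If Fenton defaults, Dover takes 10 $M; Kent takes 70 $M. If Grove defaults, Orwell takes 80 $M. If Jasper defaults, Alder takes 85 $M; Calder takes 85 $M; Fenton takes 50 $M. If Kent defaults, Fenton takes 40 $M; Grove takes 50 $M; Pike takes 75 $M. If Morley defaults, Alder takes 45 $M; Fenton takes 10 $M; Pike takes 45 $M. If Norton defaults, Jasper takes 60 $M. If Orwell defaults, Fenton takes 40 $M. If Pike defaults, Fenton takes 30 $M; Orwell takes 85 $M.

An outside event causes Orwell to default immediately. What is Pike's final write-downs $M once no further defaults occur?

75

Round 1 — Orwell defaults (initial).
  Fenton: +40 → 40 ≥ 40
Round 2 — Fenton defaults.
  Dover: +10 → 10 < 100
  Kent: +70 → 70 ≥ 60
Round 3 — Kent defaults.
  Grove: +50 → 50 ≥ 50
  Pike: +75 → 75 < 90
Round 4 — Grove defaults.
No further defaults.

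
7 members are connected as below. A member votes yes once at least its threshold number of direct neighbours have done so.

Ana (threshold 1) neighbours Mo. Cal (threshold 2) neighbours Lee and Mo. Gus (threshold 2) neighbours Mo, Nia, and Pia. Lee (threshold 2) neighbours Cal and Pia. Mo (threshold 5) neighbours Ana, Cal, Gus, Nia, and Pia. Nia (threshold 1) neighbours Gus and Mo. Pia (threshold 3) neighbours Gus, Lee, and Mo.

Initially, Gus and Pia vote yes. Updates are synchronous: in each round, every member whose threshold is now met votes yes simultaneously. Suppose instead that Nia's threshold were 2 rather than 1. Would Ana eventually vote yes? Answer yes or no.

With Nia's threshold at 2:
Round 1 — Gus, Pia vote yes (initial).
Round 2 — no new yes votes; cascade stops.

no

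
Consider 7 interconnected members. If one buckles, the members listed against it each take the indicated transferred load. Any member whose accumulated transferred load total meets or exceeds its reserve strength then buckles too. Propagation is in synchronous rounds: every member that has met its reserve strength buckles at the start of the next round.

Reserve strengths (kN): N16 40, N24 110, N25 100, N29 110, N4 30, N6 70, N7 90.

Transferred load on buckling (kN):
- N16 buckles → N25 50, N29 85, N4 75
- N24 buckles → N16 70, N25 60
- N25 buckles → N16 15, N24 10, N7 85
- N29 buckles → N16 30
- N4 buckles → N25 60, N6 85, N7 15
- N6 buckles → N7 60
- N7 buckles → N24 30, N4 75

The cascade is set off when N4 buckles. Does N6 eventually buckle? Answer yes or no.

Round 1 — N4 buckles (initial).
  N25: +60 → 60 < 100
  N6: +85 → 85 ≥ 70
  N7: +15 → 15 < 90
Round 2 — N6 buckles.
  N7: +60 → 75 < 90
No further bucklings.

yes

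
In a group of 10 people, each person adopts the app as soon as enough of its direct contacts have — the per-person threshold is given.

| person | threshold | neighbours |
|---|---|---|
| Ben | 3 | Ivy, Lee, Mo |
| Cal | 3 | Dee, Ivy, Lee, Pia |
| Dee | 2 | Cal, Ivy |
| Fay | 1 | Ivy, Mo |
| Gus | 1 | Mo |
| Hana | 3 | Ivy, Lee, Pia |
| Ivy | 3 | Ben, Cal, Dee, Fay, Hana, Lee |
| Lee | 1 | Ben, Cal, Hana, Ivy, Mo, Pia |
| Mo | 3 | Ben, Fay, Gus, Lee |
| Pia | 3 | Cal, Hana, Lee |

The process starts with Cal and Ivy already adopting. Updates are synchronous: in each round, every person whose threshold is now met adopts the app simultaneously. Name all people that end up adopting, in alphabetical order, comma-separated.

Cal, Dee, Fay, Ivy, Lee

Round 1 — Cal, Ivy adopt the app (initial).
Round 2 — checking thresholds:
  Ben: 1 of 3 neighbours < 3, below threshold.
  Dee: 2 of 2 neighbours ≥ 2, adopts the app.
  Fay: 1 of 2 neighbours ≥ 1, adopts the app.
  Hana: 1 of 3 neighbours < 3, below threshold.
  Lee: 2 of 6 neighbours ≥ 1, adopts the app.
  Pia: 1 of 3 neighbours < 3, below threshold.
Round 3 — no new adoptions; cascade stops.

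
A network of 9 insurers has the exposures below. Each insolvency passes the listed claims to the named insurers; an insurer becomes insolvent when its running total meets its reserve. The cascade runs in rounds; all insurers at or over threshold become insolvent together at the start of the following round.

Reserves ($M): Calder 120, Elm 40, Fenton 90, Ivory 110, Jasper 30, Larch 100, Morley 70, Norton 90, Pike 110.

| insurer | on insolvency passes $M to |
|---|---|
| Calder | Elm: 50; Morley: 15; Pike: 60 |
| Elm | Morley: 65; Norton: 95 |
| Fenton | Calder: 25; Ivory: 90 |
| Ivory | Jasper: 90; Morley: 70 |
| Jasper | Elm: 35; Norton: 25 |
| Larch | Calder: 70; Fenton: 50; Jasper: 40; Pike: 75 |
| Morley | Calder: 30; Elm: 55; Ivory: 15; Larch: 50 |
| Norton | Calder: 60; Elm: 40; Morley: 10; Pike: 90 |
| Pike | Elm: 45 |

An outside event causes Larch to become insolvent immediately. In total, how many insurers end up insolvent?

Round 1 — Larch becomes insolvent (initial).
  Calder: +70 → 70 < 120
  Fenton: +50 → 50 < 90
  Jasper: +40 → 40 ≥ 30
  Pike: +75 → 75 < 110
Round 2 — Jasper becomes insolvent.
  Elm: +35 → 35 < 40
  Norton: +25 → 25 < 90
No further insolvencies.

2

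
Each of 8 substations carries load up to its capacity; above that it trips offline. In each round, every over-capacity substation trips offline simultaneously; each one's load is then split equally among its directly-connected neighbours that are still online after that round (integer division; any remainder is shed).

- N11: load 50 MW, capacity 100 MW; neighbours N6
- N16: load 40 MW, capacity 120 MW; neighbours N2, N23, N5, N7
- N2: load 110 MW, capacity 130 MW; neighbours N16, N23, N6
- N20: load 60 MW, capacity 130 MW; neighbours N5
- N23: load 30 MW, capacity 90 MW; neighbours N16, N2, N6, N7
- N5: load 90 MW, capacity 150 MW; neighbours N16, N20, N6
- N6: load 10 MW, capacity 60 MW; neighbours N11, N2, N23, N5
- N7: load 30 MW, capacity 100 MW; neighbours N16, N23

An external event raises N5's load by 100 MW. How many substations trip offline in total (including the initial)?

6

Round 1 — N5 at 190 > 150. N5 trips offline.
  N5 sheds 190 MW to N16, N20, N6: 63 each (1 lost).
    N16: 40+63 = 103 ≤ 120
    N20: 60+63 = 123 ≤ 130
    N6: 10+63 = 73 > 60
Round 2 — N6 trips offline.
  N6 sheds 73 MW to N11, N2, N23: 24 each (1 lost).
    N11: 50+24 = 74 ≤ 100
    N2: 110+24 = 134 > 130
    N23: 30+24 = 54 ≤ 90
Round 3 — N2 trips offline.
  N2 sheds 134 MW to N16, N23: 67 each.
    N16: 103+67 = 170 > 120
    N23: 54+67 = 121 > 90
Round 4 — N16, N23 trip offline.
  N16 sheds 170 MW to N7: 170 each.
    N7: 30+170 = 200 > 100
  N23 sheds 121 MW to N7: 121 each.
    N7: 200+121 = 321 > 100
Round 5 — N7 trips offline.
  N7 sheds 321 MW: no online neighbours, lost.
No further trips.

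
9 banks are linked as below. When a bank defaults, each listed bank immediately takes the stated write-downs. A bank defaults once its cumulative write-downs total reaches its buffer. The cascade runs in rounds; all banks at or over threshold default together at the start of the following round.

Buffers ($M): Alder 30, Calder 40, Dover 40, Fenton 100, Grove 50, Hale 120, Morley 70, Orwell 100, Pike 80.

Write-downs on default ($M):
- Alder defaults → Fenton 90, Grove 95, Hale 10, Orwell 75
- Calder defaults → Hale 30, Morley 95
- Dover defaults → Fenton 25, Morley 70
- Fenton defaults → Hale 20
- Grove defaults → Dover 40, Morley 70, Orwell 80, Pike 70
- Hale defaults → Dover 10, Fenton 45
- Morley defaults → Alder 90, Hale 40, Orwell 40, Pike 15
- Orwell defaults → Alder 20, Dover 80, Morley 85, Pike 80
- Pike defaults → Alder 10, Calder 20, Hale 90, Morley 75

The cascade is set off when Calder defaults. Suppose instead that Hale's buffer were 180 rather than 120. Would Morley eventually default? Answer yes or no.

With Hale's buffer at 180:
Round 1 — Calder defaults (initial).
  Hale: +30 → 30 < 180
  Morley: +95 → 95 ≥ 70
Round 2 — Morley defaults.
  Alder: +90 → 90 ≥ 30
  Hale: +40 → 70 < 180
  Orwell: +40 → 40 < 100
  Pike: +15 → 15 < 80
Round 3 — Alder defaults.
  Fenton: +90 → 90 < 100
  Grove: +95 → 95 ≥ 50
  Hale: +10 → 80 < 180
  Orwell: +75 → 115 ≥ 100
Round 4 — Grove, Orwell default.
  Dover: +40+80 → 120 ≥ 40
  Pike: +70+80 → 165 ≥ 80
Round 5 — Dover, Pike default.
  Fenton: +25 → 115 ≥ 100
  Hale: +90 → 170 < 180
Round 6 — Fenton defaults.
  Hale: +20 → 190 ≥ 180
Round 7 — Hale defaults.
No further defaults.

yes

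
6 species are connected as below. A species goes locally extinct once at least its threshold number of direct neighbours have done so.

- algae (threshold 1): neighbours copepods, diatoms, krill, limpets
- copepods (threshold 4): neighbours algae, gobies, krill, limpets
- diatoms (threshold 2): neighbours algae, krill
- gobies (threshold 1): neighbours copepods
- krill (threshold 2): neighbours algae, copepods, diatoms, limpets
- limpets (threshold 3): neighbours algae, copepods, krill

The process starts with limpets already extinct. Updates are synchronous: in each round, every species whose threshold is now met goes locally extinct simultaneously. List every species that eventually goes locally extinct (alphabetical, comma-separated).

Round 1 — limpets goes locally extinct (initial).
Round 2 — checking thresholds:
  algae: 1 of 4 neighbours ≥ 1, goes locally extinct.
  copepods: 1 of 4 neighbours < 4, not yet.
  krill: 1 of 4 neighbours < 2, not yet.
Round 3 — checking thresholds:
  copepods: 2 of 4 neighbours < 4, not yet.
  diatoms: 1 of 2 neighbours < 2, not yet.
  krill: 2 of 4 neighbours ≥ 2, goes locally extinct.
Round 4 — checking thresholds:
  copepods: 3 of 4 neighbours < 4, not yet.
  diatoms: 2 of 2 neighbours ≥ 2, goes locally extinct.
Round 5 — no new extinctions; cascade stops.

algae, diatoms, krill, limpets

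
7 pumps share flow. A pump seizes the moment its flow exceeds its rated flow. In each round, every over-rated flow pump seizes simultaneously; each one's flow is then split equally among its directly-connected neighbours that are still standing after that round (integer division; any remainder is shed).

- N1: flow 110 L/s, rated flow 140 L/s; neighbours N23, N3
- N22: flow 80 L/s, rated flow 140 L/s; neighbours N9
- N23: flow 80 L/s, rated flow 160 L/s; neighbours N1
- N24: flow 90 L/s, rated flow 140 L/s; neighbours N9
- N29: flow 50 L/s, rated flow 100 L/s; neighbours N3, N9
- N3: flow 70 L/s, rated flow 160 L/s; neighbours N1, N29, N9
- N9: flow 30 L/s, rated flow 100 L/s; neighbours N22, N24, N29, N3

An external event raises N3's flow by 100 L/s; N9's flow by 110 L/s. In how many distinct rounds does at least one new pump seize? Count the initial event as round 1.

3

Round 1 — N3 at 170 > 160; N9 at 140 > 100. N3, N9 seize.
  N3 sheds 170 L/s to N1, N29: 85 each.
    N1: 110+85 = 195 > 140
    N29: 50+85 = 135 > 100
  N9 sheds 140 L/s to N22, N24, N29: 46 each (2 lost).
    N22: 80+46 = 126 ≤ 140
    N24: 90+46 = 136 ≤ 140
    N29: 135+46 = 181 > 100
Round 2 — N1, N29 seize.
  N1 sheds 195 L/s to N23: 195 each.
    N23: 80+195 = 275 > 160
  N29 sheds 181 L/s: no online neighbours, lost.
Round 3 — N23 seizes.
  N23 sheds 275 L/s: no online neighbours, lost.
No further seizures.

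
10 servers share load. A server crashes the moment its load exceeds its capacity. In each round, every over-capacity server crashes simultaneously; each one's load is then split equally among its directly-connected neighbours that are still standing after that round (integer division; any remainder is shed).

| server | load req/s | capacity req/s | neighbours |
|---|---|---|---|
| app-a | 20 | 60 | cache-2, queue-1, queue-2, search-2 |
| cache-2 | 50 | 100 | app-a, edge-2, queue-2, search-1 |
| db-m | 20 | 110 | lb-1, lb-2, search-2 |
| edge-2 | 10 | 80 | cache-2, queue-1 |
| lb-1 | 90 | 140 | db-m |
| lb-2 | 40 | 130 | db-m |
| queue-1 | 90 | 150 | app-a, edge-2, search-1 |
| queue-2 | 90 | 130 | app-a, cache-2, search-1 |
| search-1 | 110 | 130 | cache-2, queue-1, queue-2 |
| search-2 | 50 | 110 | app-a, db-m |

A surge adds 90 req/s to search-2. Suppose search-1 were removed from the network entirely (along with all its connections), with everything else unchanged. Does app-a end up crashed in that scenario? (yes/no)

yes

With search-1 removed:
Round 1 — search-2 at 140 > 110. search-2 crashes.
  search-2 sheds 140 req/s to app-a, db-m: 70 each.
    app-a: 20+70 = 90 > 60
    db-m: 20+70 = 90 ≤ 110
Round 2 — app-a crashes.
  app-a sheds 90 req/s to cache-2, queue-1, queue-2: 30 each.
    cache-2: 50+30 = 80 ≤ 100
    queue-1: 90+30 = 120 ≤ 150
    queue-2: 90+30 = 120 ≤ 130
No further crashes.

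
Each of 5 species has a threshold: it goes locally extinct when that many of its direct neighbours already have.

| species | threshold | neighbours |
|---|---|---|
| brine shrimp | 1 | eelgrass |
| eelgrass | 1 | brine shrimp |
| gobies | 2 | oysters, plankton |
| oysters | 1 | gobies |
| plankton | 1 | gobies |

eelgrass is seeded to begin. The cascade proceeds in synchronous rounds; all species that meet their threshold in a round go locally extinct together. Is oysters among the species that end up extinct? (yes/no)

no

Round 1 — eelgrass goes locally extinct (initial).
Round 2 — checking thresholds:
  brine shrimp: 1 of 1 neighbours ≥ 1, goes locally extinct.
Round 3 — no new extinctions; cascade stops.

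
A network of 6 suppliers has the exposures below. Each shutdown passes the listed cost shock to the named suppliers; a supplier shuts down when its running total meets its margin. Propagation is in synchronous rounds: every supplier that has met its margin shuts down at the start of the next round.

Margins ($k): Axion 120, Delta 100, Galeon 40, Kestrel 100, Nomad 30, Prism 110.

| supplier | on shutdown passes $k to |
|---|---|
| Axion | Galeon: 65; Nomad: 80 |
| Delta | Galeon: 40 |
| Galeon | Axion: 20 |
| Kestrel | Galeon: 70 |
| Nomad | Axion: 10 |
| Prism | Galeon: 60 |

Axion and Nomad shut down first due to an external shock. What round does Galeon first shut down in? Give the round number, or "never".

2

Round 1 — Axion, Nomad shut down (initial).
  Galeon: +65 → 65 ≥ 40
Round 2 — Galeon shuts down.
No further shutdowns.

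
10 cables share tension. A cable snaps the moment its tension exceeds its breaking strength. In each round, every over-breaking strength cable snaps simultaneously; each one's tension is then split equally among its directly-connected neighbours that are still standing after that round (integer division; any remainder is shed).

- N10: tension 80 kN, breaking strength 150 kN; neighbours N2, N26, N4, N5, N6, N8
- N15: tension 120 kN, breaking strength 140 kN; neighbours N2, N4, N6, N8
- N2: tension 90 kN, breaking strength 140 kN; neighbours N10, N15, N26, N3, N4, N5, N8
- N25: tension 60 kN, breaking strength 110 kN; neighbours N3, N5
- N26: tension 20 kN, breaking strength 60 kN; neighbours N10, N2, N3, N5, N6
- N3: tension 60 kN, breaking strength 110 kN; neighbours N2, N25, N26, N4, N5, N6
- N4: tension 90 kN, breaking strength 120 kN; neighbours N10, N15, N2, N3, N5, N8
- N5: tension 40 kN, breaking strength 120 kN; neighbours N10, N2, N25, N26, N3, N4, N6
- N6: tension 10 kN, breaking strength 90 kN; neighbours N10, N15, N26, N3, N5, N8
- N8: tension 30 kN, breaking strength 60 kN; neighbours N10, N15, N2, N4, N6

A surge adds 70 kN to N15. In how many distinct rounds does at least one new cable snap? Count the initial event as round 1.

5

Round 1 — N15 at 190 > 140. N15 snaps.
  N15 sheds 190 kN to N2, N4, N6, N8: 47 each (2 lost).
    N2: 90+47 = 137 ≤ 140
    N4: 90+47 = 137 > 120
    N6: 10+47 = 57 ≤ 90
    N8: 30+47 = 77 > 60
Round 2 — N4, N8 snap.
  N4 sheds 137 kN to N10, N2, N3, N5: 34 each (1 lost).
    N10: 80+34 = 114 ≤ 150
    N2: 137+34 = 171 > 140
    N3: 60+34 = 94 ≤ 110
    N5: 40+34 = 74 ≤ 120
  N8 sheds 77 kN to N10, N2, N6: 25 each (2 lost).
    N10: 114+25 = 139 ≤ 150
    N2: 171+25 = 196 > 140
    N6: 57+25 = 82 ≤ 90
Round 3 — N2 snaps.
  N2 sheds 196 kN to N10, N26, N3, N5: 49 each.
    N10: 139+49 = 188 > 150
    N26: 20+49 = 69 > 60
    N3: 94+49 = 143 > 110
    N5: 74+49 = 123 > 120
Round 4 — N10, N26, N3, N5 snap.
  N10 sheds 188 kN to N6: 188 each.
    N6: 82+188 = 270 > 90
  N26 sheds 69 kN to N6: 69 each.
    N6: 270+69 = 339 > 90
  N3 sheds 143 kN to N25, N6: 71 each (1 lost).
    N25: 60+71 = 131 > 110
    N6: 339+71 = 410 > 90
  N5 sheds 123 kN to N25, N6: 61 each (1 lost).
    N25: 131+61 = 192 > 110
    N6: 410+61 = 471 > 90
Round 5 — N25, N6 snap.
  N25 sheds 192 kN: no online neighbours, lost.
  N6 sheds 471 kN: no online neighbours, lost.
No further breaks.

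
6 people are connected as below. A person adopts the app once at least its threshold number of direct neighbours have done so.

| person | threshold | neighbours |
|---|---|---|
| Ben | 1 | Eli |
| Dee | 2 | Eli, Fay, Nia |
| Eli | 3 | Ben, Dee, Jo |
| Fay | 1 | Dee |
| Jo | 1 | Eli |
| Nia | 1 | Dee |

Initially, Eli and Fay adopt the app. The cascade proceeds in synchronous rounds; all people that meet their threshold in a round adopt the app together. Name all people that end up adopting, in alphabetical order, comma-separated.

Round 1 — Eli, Fay adopt the app (initial).
Round 2 — checking thresholds:
  Ben: 1 of 1 neighbours ≥ 1, adopts the app.
  Dee: 2 of 3 neighbours ≥ 2, adopts the app.
  Jo: 1 of 1 neighbours ≥ 1, adopts the app.
Round 3 — checking thresholds:
  Nia: 1 of 1 neighbours ≥ 1, adopts the app.
Round 4 — no new adoptions; cascade stops.

Ben, Dee, Eli, Fay, Jo, Nia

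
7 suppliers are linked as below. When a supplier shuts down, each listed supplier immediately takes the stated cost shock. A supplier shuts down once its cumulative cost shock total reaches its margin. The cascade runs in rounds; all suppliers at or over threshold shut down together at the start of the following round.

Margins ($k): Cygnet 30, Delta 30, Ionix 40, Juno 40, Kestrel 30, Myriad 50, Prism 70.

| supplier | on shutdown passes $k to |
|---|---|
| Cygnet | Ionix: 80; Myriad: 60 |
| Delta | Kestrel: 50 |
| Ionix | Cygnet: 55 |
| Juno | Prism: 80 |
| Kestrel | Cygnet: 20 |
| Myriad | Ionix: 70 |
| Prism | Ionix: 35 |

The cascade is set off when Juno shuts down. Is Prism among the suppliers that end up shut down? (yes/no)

yes

Round 1 — Juno shuts down (initial).
  Prism: +80 → 80 ≥ 70
Round 2 — Prism shuts down.
  Ionix: +35 → 35 < 40
No further shutdowns.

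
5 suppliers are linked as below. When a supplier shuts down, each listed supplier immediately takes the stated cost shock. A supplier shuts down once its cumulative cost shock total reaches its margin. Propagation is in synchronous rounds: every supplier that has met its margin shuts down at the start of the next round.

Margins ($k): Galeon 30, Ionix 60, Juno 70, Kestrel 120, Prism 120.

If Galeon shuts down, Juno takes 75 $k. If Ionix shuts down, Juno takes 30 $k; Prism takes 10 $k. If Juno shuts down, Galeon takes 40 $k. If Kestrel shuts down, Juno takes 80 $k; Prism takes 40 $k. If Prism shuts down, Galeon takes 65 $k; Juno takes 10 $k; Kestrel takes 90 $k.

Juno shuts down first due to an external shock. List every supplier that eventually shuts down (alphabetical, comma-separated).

Round 1 — Juno shuts down (initial).
  Galeon: +40 → 40 ≥ 30
Round 2 — Galeon shuts down.
No further shutdowns.

Galeon, Juno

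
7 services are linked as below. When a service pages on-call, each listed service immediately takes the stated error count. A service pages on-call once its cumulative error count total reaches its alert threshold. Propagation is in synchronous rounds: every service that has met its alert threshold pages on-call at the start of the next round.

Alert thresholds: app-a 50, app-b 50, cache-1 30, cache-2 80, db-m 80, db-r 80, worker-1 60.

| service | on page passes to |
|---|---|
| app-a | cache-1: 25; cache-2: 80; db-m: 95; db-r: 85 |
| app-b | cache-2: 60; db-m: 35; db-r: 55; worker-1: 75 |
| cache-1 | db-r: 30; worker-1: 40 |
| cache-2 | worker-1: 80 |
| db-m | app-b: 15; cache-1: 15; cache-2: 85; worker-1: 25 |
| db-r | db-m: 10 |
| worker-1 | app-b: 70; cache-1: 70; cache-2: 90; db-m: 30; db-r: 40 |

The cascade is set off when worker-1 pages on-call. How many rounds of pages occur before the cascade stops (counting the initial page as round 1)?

Round 1 — worker-1 pages on-call (initial).
  app-b: +70 → 70 ≥ 50
  cache-1: +70 → 70 ≥ 30
  cache-2: +90 → 90 ≥ 80
  db-m: +30 → 30 < 80
  db-r: +40 → 40 < 80
Round 2 — app-b, cache-1, cache-2 page on-call.
  db-m: +35 → 65 < 80
  db-r: +55+30 → 125 ≥ 80
Round 3 — db-r pages on-call.
  db-m: +10 → 75 < 80
No further pages.

3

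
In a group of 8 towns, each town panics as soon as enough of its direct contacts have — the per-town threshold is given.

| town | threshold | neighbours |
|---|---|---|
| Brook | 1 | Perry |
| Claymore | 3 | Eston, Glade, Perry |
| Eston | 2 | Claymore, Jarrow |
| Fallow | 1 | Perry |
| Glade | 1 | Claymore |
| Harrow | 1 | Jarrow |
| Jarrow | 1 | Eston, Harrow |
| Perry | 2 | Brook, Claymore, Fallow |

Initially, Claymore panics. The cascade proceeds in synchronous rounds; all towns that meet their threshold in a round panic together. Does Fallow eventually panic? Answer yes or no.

no

Round 1 — Claymore panics (initial).
Round 2 — checking thresholds:
  Eston: 1 of 2 neighbours < 2, holds.
  Glade: 1 of 1 neighbours ≥ 1, panics.
  Perry: 1 of 3 neighbours < 2, holds.
Round 3 — no new panics; cascade stops.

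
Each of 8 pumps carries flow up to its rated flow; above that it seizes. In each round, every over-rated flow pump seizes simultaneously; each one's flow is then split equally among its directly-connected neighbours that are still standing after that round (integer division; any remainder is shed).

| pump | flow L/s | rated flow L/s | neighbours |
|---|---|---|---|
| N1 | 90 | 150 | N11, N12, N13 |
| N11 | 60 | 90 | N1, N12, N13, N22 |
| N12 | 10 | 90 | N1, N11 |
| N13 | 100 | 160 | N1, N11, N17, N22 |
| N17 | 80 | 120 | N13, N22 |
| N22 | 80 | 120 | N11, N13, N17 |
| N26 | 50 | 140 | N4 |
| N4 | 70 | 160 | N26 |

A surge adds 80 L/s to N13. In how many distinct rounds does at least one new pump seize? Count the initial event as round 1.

4

Round 1 — N13 at 180 > 160. N13 seizes.
  N13 sheds 180 L/s to N1, N11, N17, N22: 45 each.
    N1: 90+45 = 135 ≤ 150
    N11: 60+45 = 105 > 90
    N17: 80+45 = 125 > 120
    N22: 80+45 = 125 > 120
Round 2 — N11, N17, N22 seize.
  N11 sheds 105 L/s to N1, N12: 52 each (1 lost).
    N1: 135+52 = 187 > 150
    N12: 10+52 = 62 ≤ 90
  N17 sheds 125 L/s: no online neighbours, lost.
  N22 sheds 125 L/s: no online neighbours, lost.
Round 3 — N1 seizes.
  N1 sheds 187 L/s to N12: 187 each.
    N12: 62+187 = 249 > 90
Round 4 — N12 seizes.
  N12 sheds 249 L/s: no online neighbours, lost.
No further seizures.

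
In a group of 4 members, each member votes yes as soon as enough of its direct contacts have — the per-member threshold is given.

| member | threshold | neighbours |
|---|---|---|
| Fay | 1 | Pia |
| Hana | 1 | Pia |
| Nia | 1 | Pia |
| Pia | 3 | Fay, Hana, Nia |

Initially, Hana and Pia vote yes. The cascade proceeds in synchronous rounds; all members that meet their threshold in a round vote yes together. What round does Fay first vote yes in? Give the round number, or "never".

Round 1 — Hana, Pia vote yes (initial).
Round 2 — checking thresholds:
  Fay: 1 of 1 neighbours ≥ 1, votes yes.
  Nia: 1 of 1 neighbours ≥ 1, votes yes.
Round 3 — no new yes votes; cascade stops.

2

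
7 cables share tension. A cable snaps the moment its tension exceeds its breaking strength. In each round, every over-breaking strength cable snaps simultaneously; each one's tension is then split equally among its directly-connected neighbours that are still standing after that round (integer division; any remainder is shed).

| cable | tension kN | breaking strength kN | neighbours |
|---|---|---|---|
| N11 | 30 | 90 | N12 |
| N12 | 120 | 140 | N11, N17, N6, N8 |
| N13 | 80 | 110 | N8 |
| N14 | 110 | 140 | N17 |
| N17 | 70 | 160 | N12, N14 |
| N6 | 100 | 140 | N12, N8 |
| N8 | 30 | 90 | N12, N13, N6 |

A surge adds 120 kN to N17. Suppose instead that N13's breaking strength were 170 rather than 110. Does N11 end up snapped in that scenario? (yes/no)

With N13's breaking strength at 170:
Round 1 — N17 at 190 > 160. N17 snaps.
  N17 sheds 190 kN to N12, N14: 95 each.
    N12: 120+95 = 215 > 140
    N14: 110+95 = 205 > 140
Round 2 — N12, N14 snap.
  N12 sheds 215 kN to N11, N6, N8: 71 each (2 lost).
    N11: 30+71 = 101 > 90
    N6: 100+71 = 171 > 140
    N8: 30+71 = 101 > 90
  N14 sheds 205 kN: no online neighbours, lost.
Round 3 — N11, N6, N8 snap.
  N11 sheds 101 kN: no online neighbours, lost.
  N6 sheds 171 kN: no online neighbours, lost.
  N8 sheds 101 kN to N13: 101 each.
    N13: 80+101 = 181 > 170
Round 4 — N13 snaps.
  N13 sheds 181 kN: no online neighbours, lost.
No further breaks.

yes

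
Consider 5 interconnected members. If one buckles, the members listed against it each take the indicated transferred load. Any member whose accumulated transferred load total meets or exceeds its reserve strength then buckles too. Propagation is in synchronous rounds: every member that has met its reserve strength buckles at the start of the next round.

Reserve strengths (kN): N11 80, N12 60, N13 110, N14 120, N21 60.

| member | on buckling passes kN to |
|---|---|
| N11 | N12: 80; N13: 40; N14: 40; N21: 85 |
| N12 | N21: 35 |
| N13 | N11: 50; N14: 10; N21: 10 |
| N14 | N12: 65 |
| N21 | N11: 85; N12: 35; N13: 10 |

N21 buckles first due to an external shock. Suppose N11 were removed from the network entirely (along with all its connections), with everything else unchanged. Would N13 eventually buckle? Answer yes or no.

no

With N11 removed:
Round 1 — N21 buckles (initial).
  N12: +35 → 35 < 60
  N13: +10 → 10 < 110
No further bucklings.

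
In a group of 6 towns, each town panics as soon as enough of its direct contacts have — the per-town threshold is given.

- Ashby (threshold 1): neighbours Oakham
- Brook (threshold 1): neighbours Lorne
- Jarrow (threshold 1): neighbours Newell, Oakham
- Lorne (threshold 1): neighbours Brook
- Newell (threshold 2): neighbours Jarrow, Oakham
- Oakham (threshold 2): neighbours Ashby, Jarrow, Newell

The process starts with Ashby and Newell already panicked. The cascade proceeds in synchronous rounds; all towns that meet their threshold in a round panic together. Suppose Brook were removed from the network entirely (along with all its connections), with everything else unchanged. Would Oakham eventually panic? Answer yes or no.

yes

With Brook removed:
Round 1 — Ashby, Newell panic (initial).
Round 2 — checking thresholds:
  Jarrow: 1 of 2 neighbours ≥ 1, panics.
  Oakham: 2 of 3 neighbours ≥ 2, panics.
Round 3 — no new panics; cascade stops.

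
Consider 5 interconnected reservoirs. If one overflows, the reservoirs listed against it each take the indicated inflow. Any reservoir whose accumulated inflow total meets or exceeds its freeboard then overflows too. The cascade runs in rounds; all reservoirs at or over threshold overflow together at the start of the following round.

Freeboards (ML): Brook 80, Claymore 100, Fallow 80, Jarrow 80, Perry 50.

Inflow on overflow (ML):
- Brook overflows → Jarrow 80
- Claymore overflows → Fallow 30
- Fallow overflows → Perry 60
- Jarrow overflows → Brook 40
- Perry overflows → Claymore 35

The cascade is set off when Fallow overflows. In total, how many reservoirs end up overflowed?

2

Round 1 — Fallow overflows (initial).
  Perry: +60 → 60 ≥ 50
Round 2 — Perry overflows.
  Claymore: +35 → 35 < 100
No further overflows.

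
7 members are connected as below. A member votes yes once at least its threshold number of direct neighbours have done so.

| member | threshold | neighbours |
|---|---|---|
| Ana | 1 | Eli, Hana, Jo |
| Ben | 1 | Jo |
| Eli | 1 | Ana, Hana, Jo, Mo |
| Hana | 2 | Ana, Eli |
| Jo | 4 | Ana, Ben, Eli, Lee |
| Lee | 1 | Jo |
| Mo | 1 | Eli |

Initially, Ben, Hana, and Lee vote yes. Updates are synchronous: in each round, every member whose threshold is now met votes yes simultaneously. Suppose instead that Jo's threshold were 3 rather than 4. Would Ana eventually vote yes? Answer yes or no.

With Jo's threshold at 3:
Round 1 — Ben, Hana, Lee vote yes (initial).
Round 2 — checking thresholds:
  Ana: 1 of 3 neighbours ≥ 1, votes yes.
  Eli: 1 of 4 neighbours ≥ 1, votes yes.
  Jo: 2 of 4 neighbours < 3, below threshold.
Round 3 — checking thresholds:
  Jo: 4 of 4 neighbours ≥ 3, votes yes.
  Mo: 1 of 1 neighbours ≥ 1, votes yes.
Round 4 — no new yes votes; cascade stops.

yes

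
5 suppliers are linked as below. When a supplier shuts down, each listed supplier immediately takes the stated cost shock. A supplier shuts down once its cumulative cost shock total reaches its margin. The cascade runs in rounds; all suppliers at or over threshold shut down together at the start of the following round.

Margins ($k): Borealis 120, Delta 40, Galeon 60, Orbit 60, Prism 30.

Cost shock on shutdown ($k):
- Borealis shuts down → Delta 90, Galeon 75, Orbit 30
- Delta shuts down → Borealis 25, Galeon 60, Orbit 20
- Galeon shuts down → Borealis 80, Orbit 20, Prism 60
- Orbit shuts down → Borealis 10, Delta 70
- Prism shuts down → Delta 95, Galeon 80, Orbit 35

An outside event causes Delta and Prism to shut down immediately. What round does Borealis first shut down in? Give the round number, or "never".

never

Round 1 — Delta, Prism shut down (initial).
  Borealis: +25 → 25 < 120
  Galeon: +60+80 → 140 ≥ 60
  Orbit: +20+35 → 55 < 60
Round 2 — Galeon shuts down.
  Borealis: +80 → 105 < 120
  Orbit: +20 → 75 ≥ 60
Round 3 — Orbit shuts down.
  Borealis: +10 → 115 < 120
No further shutdowns.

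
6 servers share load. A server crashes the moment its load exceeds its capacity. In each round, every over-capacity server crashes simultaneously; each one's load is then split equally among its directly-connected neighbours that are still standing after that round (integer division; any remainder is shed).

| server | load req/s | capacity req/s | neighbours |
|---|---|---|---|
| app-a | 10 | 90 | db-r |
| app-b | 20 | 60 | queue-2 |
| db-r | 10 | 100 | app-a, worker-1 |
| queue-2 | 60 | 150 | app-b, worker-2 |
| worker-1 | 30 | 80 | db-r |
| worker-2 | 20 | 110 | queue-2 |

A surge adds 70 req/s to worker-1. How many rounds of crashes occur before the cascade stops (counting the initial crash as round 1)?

3

Round 1 — worker-1 at 100 > 80. worker-1 crashes.
  worker-1 sheds 100 req/s to db-r: 100 each.
    db-r: 10+100 = 110 > 100
Round 2 — db-r crashes.
  db-r sheds 110 req/s to app-a: 110 each.
    app-a: 10+110 = 120 > 90
Round 3 — app-a crashes.
  app-a sheds 120 req/s: no online neighbours, lost.
No further crashes.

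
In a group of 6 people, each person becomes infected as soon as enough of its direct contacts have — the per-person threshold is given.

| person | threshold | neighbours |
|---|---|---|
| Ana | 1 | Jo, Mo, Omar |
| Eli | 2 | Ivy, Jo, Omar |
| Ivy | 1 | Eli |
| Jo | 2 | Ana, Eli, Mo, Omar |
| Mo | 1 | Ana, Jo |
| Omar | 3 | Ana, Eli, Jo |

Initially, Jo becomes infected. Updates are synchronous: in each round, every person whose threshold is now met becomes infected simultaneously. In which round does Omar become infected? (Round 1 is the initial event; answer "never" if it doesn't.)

never

Round 1 — Jo becomes infected (initial).
Round 2 — checking thresholds:
  Ana: 1 of 3 neighbours ≥ 1, becomes infected.
  Eli: 1 of 3 neighbours < 2, below threshold.
  Mo: 1 of 2 neighbours ≥ 1, becomes infected.
  Omar: 1 of 3 neighbours < 3, below threshold.
Round 3 — no new infections; cascade stops.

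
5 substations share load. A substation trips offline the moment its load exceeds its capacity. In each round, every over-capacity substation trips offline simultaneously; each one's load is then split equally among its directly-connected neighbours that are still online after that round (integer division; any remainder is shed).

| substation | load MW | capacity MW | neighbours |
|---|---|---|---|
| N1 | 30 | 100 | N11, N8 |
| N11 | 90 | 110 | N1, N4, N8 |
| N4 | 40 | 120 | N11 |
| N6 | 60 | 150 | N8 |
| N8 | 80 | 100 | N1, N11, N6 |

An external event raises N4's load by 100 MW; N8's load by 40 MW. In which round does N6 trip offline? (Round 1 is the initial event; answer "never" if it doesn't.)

never

Round 1 — N4 at 140 > 120; N8 at 120 > 100. N4, N8 trip offline.
  N4 sheds 140 MW to N11: 140 each.
    N11: 90+140 = 230 > 110
  N8 sheds 120 MW to N1, N11, N6: 40 each.
    N1: 30+40 = 70 ≤ 100
    N11: 230+40 = 270 > 110
    N6: 60+40 = 100 ≤ 150
Round 2 — N11 trips offline.
  N11 sheds 270 MW to N1: 270 each.
    N1: 70+270 = 340 > 100
Round 3 — N1 trips offline.
  N1 sheds 340 MW: no online neighbours, lost.
No further trips.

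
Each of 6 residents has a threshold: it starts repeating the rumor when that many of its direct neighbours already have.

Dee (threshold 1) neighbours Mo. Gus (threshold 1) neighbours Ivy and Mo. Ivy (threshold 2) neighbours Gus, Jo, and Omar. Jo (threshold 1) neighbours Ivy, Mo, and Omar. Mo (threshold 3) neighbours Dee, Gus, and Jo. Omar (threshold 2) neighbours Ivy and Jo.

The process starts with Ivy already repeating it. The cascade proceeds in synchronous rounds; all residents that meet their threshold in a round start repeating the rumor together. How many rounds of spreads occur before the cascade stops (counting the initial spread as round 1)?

3

Round 1 — Ivy starts repeating the rumor (initial).
Round 2 — checking thresholds:
  Gus: 1 of 2 neighbours ≥ 1, starts repeating the rumor.
  Jo: 1 of 3 neighbours ≥ 1, starts repeating the rumor.
  Omar: 1 of 2 neighbours < 2, not yet.
Round 3 — checking thresholds:
  Mo: 2 of 3 neighbours < 3, not yet.
  Omar: 2 of 2 neighbours ≥ 2, starts repeating the rumor.
Round 4 — no new spreads; cascade stops.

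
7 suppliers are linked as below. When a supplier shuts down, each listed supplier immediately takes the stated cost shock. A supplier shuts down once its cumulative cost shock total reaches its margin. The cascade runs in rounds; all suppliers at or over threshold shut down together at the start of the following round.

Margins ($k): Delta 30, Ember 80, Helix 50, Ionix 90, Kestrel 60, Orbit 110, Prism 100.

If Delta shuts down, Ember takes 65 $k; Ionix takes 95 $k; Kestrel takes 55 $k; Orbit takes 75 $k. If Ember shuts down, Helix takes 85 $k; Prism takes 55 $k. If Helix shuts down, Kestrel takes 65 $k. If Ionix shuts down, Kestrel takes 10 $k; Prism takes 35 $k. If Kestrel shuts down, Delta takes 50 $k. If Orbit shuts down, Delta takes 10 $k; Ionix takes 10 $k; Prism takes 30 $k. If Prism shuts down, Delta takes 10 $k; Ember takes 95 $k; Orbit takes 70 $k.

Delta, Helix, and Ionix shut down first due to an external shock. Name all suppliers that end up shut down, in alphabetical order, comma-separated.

Delta, Helix, Ionix, Kestrel

Round 1 — Delta, Helix, Ionix shut down (initial).
  Ember: +65 → 65 < 80
  Kestrel: +55+65+10 → 130 ≥ 60
  Orbit: +75 → 75 < 110
  Prism: +35 → 35 < 100
Round 2 — Kestrel shuts down.
No further shutdowns.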